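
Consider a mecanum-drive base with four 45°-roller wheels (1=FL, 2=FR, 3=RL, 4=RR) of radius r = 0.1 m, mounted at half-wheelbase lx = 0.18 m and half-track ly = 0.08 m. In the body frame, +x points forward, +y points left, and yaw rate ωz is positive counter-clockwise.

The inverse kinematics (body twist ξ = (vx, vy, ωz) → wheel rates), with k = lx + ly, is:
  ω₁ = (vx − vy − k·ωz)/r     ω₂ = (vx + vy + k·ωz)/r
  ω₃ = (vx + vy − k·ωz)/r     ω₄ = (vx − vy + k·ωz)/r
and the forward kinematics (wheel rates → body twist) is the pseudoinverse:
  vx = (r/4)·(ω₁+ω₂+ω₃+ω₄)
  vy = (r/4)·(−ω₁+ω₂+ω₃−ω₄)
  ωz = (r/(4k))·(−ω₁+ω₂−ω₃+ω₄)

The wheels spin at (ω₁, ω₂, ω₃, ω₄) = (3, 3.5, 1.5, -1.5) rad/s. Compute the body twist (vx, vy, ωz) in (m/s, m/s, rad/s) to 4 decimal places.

k = lx + ly = 0.18 + 0.08 = 0.2600
ω₁+ω₂+ω₃+ω₄ = 6.5000  →  vx = (0.1/4)·6.5000 = 0.1625
−ω₁+ω₂+ω₃−ω₄ = 3.5000  →  vy = (0.1/4)·3.5000 = 0.0875
−ω₁+ω₂−ω₃+ω₄ = -2.5000  →  ωz = (0.1/1.0400)·-2.5000 = -0.2404

(0.1625, 0.0875, -0.2404)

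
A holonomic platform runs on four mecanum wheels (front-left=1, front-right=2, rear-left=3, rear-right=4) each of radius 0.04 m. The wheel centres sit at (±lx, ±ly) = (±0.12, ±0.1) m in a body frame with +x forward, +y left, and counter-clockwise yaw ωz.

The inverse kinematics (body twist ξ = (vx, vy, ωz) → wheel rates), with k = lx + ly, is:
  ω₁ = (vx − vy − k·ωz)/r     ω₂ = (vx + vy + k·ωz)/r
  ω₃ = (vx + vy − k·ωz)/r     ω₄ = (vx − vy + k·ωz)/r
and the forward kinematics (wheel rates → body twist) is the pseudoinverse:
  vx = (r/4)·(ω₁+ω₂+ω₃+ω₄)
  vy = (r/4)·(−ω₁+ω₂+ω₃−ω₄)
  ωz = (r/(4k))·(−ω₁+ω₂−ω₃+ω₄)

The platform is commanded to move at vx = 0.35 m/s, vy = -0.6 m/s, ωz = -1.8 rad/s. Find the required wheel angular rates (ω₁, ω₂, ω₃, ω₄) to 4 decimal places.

(33.6500, -16.1500, 3.6500, 13.8500)

k = lx + ly = 0.12 + 0.1 = 0.2200;  k·ωz = 0.2200·-1.8 = -0.3960
ω₁ (FL) = (vx − vy − k·ωz)/r = 1.3460/0.04 = 33.6500
ω₂ (FR) = (vx + vy + k·ωz)/r = -0.6460/0.04 = -16.1500
ω₃ (RL) = (vx + vy − k·ωz)/r = 0.1460/0.04 = 3.6500
ω₄ (RR) = (vx − vy + k·ωz)/r = 0.5540/0.04 = 13.8500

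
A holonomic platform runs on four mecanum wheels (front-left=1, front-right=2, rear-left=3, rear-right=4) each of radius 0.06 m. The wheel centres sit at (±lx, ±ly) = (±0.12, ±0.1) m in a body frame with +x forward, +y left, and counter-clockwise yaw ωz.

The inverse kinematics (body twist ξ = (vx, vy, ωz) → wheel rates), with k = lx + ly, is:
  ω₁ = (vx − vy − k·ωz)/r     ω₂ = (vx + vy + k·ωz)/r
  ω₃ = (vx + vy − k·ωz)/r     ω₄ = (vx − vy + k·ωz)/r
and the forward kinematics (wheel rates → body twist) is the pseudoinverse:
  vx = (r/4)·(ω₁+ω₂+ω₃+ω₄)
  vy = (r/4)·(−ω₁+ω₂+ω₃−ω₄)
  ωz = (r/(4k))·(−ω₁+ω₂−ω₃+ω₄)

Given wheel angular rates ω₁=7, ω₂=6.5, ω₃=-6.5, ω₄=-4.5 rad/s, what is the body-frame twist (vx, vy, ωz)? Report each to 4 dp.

(0.0375, -0.0375, 0.1023)

k = lx + ly = 0.12 + 0.1 = 0.2200
ω₁+ω₂+ω₃+ω₄ = 2.5000  →  vx = (0.06/4)·2.5000 = 0.0375
−ω₁+ω₂+ω₃−ω₄ = -2.5000  →  vy = (0.06/4)·-2.5000 = -0.0375
−ω₁+ω₂−ω₃+ω₄ = 1.5000  →  ωz = (0.06/0.8800)·1.5000 = 0.1023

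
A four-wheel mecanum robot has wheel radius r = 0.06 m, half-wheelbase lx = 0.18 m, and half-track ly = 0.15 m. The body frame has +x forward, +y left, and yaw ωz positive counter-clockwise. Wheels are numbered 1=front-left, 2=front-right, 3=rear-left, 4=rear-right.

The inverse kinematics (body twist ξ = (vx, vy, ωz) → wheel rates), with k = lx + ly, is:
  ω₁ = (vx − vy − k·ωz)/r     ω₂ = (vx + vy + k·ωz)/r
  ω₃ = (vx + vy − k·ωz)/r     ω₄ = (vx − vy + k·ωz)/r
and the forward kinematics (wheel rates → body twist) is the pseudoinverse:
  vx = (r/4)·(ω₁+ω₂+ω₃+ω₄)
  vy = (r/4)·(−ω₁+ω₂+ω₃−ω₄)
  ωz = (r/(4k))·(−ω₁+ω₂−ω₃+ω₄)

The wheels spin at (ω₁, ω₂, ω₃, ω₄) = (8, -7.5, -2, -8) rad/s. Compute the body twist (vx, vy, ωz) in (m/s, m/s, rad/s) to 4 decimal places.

k = lx + ly = 0.18 + 0.15 = 0.3300
ω₁+ω₂+ω₃+ω₄ = -9.5000  →  vx = (0.06/4)·-9.5000 = -0.1425
−ω₁+ω₂+ω₃−ω₄ = -9.5000  →  vy = (0.06/4)·-9.5000 = -0.1425
−ω₁+ω₂−ω₃+ω₄ = -21.5000  →  ωz = (0.06/1.3200)·-21.5000 = -0.9773

(-0.1425, -0.1425, -0.9773)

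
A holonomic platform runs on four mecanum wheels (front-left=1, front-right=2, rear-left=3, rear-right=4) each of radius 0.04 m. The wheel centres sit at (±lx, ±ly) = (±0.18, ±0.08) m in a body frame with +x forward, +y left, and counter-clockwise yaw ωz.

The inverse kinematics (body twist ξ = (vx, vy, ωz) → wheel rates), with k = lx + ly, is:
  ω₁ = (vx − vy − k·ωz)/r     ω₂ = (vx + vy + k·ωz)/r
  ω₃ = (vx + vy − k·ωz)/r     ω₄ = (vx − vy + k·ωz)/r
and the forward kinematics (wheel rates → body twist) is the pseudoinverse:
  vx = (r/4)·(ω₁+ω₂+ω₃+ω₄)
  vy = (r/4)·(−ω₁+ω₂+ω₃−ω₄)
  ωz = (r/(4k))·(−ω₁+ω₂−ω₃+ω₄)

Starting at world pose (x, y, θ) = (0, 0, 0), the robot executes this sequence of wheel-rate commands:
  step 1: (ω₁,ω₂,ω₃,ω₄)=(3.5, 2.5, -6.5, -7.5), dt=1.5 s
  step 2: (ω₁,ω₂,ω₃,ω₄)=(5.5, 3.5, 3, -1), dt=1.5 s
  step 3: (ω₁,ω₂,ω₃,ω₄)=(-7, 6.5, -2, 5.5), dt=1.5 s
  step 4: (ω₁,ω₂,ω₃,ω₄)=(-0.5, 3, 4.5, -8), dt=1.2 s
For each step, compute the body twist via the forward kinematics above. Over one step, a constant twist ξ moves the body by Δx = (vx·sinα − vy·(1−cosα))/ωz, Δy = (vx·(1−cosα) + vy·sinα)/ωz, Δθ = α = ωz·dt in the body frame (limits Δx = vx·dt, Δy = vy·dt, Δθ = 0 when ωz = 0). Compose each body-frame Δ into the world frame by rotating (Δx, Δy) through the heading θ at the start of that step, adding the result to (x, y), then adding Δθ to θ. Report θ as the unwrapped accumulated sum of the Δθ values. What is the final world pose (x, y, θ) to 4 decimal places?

(-0.0327, 0.2357, 0.3346)

step 1: ξ=(vx,vy,ωz)=(-0.0800, 0.0000, -0.0769), dt=1.5 → body Δ=(-0.1197, 0.0069, -0.1154) → world pose (-0.1197, 0.0069, -0.1154)
step 2: ξ=(vx,vy,ωz)=(0.1100, 0.0200, -0.2308), dt=1.5 → body Δ=(0.1669, 0.0011, -0.3462) → world pose (0.0462, -0.0112, -0.4615)
step 3: ξ=(vx,vy,ωz)=(0.0300, 0.0600, 0.8077), dt=1.5 → body Δ=(-0.0134, 0.0936, 1.2115) → world pose (0.0759, 0.0786, 0.7500)
step 4: ξ=(vx,vy,ωz)=(-0.0100, 0.1600, -0.3462), dt=1.2 → body Δ=(0.0276, 0.1890, -0.4154) → world pose (-0.0327, 0.2357, 0.3346)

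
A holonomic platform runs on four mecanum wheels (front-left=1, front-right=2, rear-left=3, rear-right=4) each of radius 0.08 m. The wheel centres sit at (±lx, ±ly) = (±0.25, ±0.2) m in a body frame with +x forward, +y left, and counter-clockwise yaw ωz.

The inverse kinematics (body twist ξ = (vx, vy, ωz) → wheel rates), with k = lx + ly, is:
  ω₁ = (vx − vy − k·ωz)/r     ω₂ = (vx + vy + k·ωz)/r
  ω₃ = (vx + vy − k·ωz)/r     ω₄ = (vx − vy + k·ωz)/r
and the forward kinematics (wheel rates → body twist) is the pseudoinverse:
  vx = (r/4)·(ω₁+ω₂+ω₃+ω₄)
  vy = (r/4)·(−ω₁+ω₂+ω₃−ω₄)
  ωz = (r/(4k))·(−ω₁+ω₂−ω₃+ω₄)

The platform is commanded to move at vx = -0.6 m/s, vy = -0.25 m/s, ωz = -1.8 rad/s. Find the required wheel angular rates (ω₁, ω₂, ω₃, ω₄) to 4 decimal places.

k = lx + ly = 0.25 + 0.2 = 0.4500;  k·ωz = 0.4500·-1.8 = -0.8100
ω₁ (FL) = (vx − vy − k·ωz)/r = 0.4600/0.08 = 5.7500
ω₂ (FR) = (vx + vy + k·ωz)/r = -1.6600/0.08 = -20.7500
ω₃ (RL) = (vx + vy − k·ωz)/r = -0.0400/0.08 = -0.5000
ω₄ (RR) = (vx − vy + k·ωz)/r = -1.1600/0.08 = -14.5000

(5.7500, -20.7500, -0.5000, -14.5000)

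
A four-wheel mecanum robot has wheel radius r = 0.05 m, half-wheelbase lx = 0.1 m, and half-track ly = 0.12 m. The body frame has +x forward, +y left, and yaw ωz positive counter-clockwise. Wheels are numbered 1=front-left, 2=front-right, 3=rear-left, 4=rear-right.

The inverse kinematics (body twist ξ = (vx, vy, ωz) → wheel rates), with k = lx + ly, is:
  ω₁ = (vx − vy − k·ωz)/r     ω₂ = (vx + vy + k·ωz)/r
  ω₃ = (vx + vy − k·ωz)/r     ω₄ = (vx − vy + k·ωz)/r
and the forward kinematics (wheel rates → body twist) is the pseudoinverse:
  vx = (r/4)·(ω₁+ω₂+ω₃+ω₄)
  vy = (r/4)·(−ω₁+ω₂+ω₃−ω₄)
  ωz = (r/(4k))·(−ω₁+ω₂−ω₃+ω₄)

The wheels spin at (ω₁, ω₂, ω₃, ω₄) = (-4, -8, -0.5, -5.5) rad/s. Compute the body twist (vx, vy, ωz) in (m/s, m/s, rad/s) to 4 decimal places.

(-0.2250, 0.0125, -0.5114)

k = lx + ly = 0.1 + 0.12 = 0.2200
ω₁+ω₂+ω₃+ω₄ = -18.0000  →  vx = (0.05/4)·-18.0000 = -0.2250
−ω₁+ω₂+ω₃−ω₄ = 1.0000  →  vy = (0.05/4)·1.0000 = 0.0125
−ω₁+ω₂−ω₃+ω₄ = -9.0000  →  ωz = (0.05/0.8800)·-9.0000 = -0.5114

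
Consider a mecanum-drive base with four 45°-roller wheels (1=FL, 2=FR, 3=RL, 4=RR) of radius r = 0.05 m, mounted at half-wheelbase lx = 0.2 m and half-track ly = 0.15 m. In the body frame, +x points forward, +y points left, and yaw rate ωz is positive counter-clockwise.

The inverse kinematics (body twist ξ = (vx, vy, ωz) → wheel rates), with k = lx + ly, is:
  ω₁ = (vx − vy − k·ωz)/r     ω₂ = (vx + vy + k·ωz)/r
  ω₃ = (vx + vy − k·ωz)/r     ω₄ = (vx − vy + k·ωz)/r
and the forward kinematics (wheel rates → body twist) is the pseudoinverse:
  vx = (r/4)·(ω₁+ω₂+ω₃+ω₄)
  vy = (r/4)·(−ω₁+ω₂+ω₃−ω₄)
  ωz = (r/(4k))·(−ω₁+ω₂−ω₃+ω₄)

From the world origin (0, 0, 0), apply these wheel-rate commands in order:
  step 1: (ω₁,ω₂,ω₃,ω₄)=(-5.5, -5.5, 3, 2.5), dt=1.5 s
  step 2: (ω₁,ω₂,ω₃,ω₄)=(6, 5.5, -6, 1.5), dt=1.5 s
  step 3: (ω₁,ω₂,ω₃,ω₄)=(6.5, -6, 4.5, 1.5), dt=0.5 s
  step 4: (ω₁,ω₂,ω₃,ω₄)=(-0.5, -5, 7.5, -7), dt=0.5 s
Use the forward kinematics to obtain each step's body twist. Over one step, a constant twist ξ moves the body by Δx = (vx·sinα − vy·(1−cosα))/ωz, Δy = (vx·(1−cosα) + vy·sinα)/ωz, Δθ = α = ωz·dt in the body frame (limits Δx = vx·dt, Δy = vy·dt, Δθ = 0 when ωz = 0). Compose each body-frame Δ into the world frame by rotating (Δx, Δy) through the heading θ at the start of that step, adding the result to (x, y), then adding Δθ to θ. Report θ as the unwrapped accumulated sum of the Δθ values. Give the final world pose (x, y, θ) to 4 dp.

step 1: ξ=(vx,vy,ωz)=(-0.0688, 0.0063, -0.0179), dt=1.5 → body Δ=(-0.1030, 0.0108, -0.0268) → world pose (-0.1030, 0.0108, -0.0268)
step 2: ξ=(vx,vy,ωz)=(0.0875, -0.1000, 0.2500), dt=1.5 → body Δ=(0.1560, -0.1222, 0.3750) → world pose (0.0497, -0.1156, 0.3482)
step 3: ξ=(vx,vy,ωz)=(0.0812, -0.1188, -0.5536), dt=0.5 → body Δ=(0.0319, -0.0642, -0.2768) → world pose (0.1016, -0.1650, 0.0714)
step 4: ξ=(vx,vy,ωz)=(-0.0625, 0.1250, -0.6786), dt=0.5 → body Δ=(-0.0202, 0.0666, -0.3393) → world pose (0.0768, -0.1001, -0.2679)

(0.0768, -0.1001, -0.2679)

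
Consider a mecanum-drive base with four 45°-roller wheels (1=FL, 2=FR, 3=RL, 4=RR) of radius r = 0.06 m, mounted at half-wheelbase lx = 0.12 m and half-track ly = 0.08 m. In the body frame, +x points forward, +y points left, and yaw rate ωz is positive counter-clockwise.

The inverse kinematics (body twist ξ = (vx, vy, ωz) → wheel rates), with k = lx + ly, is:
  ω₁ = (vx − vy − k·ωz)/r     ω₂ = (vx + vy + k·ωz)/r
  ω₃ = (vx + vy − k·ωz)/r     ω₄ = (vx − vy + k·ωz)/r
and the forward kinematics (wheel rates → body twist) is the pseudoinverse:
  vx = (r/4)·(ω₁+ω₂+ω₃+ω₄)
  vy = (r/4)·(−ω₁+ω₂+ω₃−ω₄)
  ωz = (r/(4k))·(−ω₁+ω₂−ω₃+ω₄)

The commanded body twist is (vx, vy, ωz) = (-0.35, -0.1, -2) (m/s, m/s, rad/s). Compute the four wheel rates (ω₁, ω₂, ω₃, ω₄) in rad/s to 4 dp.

k = lx + ly = 0.12 + 0.08 = 0.2000;  k·ωz = 0.2000·-2 = -0.4000
ω₁ (FL) = (vx − vy − k·ωz)/r = 0.1500/0.06 = 2.5000
ω₂ (FR) = (vx + vy + k·ωz)/r = -0.8500/0.06 = -14.1667
ω₃ (RL) = (vx + vy − k·ωz)/r = -0.0500/0.06 = -0.8333
ω₄ (RR) = (vx − vy + k·ωz)/r = -0.6500/0.06 = -10.8333

(2.5000, -14.1667, -0.8333, -10.8333)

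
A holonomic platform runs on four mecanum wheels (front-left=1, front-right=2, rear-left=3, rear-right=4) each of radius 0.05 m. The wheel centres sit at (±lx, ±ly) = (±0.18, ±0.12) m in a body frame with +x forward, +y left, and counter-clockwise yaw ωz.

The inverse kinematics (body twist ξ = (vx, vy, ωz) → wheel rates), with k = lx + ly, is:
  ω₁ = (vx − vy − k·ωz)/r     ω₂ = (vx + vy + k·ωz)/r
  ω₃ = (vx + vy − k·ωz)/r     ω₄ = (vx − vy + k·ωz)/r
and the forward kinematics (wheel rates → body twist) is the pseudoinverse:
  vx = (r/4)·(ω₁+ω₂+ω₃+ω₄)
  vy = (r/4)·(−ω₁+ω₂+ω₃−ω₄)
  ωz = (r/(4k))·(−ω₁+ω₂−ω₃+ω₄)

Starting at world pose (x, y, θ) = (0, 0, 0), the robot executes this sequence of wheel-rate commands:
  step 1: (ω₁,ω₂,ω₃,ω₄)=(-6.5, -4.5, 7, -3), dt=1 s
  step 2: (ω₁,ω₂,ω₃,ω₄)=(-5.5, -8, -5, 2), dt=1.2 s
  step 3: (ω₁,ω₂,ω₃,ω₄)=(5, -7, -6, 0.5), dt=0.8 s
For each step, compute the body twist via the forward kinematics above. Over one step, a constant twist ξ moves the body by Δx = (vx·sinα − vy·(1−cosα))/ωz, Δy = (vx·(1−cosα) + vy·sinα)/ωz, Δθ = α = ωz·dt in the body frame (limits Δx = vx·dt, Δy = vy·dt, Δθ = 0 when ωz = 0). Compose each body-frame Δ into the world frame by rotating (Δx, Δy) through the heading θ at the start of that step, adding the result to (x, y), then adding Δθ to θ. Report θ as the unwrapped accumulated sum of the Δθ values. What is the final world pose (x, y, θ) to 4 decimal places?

step 1: ξ=(vx,vy,ωz)=(-0.0875, 0.1500, -0.3333), dt=1.0 → body Δ=(-0.0611, 0.1617, -0.3333) → world pose (-0.0611, 0.1617, -0.3333)
step 2: ξ=(vx,vy,ωz)=(-0.2063, -0.1187, 0.1875), dt=1.2 → body Δ=(-0.2295, -0.1690, 0.2250) → world pose (-0.3332, 0.0770, -0.1083)
step 3: ξ=(vx,vy,ωz)=(-0.0938, -0.2313, -0.2292), dt=0.8 → body Δ=(-0.0915, -0.1771, -0.1833) → world pose (-0.4434, -0.0891, -0.2917)

(-0.4434, -0.0891, -0.2917)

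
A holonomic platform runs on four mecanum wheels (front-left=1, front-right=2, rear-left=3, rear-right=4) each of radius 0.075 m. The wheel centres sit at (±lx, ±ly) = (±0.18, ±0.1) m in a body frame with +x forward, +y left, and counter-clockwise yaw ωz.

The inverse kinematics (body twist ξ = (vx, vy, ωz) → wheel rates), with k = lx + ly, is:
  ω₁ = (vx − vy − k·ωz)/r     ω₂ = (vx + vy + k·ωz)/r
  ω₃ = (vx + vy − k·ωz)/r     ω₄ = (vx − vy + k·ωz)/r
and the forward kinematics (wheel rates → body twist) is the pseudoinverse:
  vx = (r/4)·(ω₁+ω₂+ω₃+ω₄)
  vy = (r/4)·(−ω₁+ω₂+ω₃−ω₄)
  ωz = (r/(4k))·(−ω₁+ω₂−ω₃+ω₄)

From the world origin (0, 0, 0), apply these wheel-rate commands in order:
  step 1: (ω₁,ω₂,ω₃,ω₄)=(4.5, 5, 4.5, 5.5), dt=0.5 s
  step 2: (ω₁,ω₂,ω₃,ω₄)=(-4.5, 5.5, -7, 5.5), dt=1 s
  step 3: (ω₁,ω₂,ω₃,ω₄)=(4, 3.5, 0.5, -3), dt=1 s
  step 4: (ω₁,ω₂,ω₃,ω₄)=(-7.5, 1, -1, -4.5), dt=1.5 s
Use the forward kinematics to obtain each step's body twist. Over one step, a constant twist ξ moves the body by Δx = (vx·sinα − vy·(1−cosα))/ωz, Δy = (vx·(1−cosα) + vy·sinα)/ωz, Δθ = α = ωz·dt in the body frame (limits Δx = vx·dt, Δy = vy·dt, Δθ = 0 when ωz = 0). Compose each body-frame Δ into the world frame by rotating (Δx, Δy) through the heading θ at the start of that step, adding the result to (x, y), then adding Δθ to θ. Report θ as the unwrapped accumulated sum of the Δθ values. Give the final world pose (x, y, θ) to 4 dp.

(-0.1782, -0.2586, 1.7913)

step 1: ξ=(vx,vy,ωz)=(0.3656, -0.0094, 0.1004), dt=0.5 → body Δ=(0.1829, -0.0001, 0.0502) → world pose (0.1829, -0.0001, 0.0502)
step 2: ξ=(vx,vy,ωz)=(-0.0094, -0.0469, 1.5067), dt=1.0 → body Δ=(0.0229, -0.0369, 1.5067) → world pose (0.2076, -0.0358, 1.5569)
step 3: ξ=(vx,vy,ωz)=(0.0938, 0.0563, -0.2679), dt=1.0 → body Δ=(0.1001, 0.0431, -0.2679) → world pose (0.1659, 0.0649, 1.2891)
step 4: ξ=(vx,vy,ωz)=(-0.2250, 0.2250, 0.3348), dt=1.5 → body Δ=(-0.4065, 0.2405, 0.5022) → world pose (-0.1782, -0.2586, 1.7913)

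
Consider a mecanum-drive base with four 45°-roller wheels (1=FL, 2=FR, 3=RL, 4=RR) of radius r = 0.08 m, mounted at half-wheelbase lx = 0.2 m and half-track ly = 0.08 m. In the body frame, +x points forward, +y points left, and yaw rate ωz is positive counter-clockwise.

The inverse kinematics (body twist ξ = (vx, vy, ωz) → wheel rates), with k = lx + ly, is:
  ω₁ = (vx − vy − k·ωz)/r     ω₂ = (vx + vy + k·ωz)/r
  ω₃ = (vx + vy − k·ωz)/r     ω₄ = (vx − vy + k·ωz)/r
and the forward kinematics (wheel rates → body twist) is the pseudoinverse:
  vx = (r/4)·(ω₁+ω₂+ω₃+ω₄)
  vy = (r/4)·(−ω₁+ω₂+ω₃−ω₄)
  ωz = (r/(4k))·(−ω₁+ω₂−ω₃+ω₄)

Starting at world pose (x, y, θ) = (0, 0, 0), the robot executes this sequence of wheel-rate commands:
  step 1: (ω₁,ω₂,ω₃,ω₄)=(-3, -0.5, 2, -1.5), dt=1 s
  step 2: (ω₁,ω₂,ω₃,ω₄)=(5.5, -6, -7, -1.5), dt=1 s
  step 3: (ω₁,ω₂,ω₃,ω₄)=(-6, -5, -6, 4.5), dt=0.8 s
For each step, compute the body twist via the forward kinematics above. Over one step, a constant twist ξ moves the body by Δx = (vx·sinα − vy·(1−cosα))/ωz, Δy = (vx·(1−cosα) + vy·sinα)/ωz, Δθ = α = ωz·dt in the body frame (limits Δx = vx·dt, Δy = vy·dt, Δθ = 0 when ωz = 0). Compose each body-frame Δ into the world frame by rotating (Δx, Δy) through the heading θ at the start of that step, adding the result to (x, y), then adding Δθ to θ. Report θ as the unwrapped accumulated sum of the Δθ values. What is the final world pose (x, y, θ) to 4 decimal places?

step 1: ξ=(vx,vy,ωz)=(-0.0600, 0.1200, -0.0714), dt=1.0 → body Δ=(-0.0557, 0.1220, -0.0714) → world pose (-0.0557, 0.1220, -0.0714)
step 2: ξ=(vx,vy,ωz)=(-0.1800, -0.3400, -0.4286), dt=1.0 → body Δ=(-0.2463, -0.2917, -0.4286) → world pose (-0.3221, -0.1513, -0.5000)
step 3: ξ=(vx,vy,ωz)=(-0.2500, -0.1900, 0.8214), dt=0.8 → body Δ=(-0.1377, -0.2047, 0.6571) → world pose (-0.5412, -0.2649, 0.1571)

(-0.5412, -0.2649, 0.1571)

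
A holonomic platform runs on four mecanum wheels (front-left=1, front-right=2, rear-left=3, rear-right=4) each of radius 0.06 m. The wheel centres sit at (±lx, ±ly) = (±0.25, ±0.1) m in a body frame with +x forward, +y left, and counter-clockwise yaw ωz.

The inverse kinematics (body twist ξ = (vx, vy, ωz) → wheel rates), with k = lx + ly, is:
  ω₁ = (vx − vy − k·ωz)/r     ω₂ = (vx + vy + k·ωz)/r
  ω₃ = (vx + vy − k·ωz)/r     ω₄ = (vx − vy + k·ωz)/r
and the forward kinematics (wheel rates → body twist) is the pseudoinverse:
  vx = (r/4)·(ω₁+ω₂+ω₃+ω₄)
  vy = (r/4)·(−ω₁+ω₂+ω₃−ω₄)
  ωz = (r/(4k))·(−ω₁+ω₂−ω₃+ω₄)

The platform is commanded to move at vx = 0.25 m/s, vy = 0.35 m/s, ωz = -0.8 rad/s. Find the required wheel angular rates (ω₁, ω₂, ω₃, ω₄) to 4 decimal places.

k = lx + ly = 0.25 + 0.1 = 0.3500;  k·ωz = 0.3500·-0.8 = -0.2800
ω₁ (FL) = (vx − vy − k·ωz)/r = 0.1800/0.06 = 3.0000
ω₂ (FR) = (vx + vy + k·ωz)/r = 0.3200/0.06 = 5.3333
ω₃ (RL) = (vx + vy − k·ωz)/r = 0.8800/0.06 = 14.6667
ω₄ (RR) = (vx − vy + k·ωz)/r = -0.3800/0.06 = -6.3333

(3.0000, 5.3333, 14.6667, -6.3333)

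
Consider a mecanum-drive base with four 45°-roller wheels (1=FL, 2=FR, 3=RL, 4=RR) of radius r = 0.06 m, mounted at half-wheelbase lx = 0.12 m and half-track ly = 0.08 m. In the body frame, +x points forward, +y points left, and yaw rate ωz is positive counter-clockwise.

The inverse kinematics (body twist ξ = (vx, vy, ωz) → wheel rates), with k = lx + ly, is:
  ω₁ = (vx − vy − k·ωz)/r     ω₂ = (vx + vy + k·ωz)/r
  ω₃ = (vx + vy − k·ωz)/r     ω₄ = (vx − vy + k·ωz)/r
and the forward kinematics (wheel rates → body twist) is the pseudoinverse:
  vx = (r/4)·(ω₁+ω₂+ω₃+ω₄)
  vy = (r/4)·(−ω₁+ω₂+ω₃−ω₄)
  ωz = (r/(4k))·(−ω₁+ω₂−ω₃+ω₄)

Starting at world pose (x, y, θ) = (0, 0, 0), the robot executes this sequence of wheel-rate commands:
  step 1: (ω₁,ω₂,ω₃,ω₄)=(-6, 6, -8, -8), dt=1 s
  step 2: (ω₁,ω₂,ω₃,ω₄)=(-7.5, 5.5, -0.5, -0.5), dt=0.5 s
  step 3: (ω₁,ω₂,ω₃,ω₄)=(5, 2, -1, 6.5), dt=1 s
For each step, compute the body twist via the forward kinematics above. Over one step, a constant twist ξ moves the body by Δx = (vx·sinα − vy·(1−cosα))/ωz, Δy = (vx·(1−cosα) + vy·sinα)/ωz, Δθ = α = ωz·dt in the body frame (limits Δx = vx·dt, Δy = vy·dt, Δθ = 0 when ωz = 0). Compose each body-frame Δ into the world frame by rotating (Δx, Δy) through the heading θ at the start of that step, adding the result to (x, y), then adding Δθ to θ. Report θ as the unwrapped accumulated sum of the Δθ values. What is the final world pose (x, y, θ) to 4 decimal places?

(-0.2222, 0.2598, 1.7250)

step 1: ξ=(vx,vy,ωz)=(-0.2400, 0.1800, 0.9000), dt=1.0 → body Δ=(-0.2846, 0.0558, 0.9000) → world pose (-0.2846, 0.0558, 0.9000)
step 2: ξ=(vx,vy,ωz)=(-0.0450, 0.1950, 0.9750), dt=0.5 → body Δ=(-0.0449, 0.0883, 0.4875) → world pose (-0.3817, 0.0755, 1.3875)
step 3: ξ=(vx,vy,ωz)=(0.1875, -0.1575, 0.3375), dt=1.0 → body Δ=(0.2103, -0.1232, 0.3375) → world pose (-0.2222, 0.2598, 1.7250)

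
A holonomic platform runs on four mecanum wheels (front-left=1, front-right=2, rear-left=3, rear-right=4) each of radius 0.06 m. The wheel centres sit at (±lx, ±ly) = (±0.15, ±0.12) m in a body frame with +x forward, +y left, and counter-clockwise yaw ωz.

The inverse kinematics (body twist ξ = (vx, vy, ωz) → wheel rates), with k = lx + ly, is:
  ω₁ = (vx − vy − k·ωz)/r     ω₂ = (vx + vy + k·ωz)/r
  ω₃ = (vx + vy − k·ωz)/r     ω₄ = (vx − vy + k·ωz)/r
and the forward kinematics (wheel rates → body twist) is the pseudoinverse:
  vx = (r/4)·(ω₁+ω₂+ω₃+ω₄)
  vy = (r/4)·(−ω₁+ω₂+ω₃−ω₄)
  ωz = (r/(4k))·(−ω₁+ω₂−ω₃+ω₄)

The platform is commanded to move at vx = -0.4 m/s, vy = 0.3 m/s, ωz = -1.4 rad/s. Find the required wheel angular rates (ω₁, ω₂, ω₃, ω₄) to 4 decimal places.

k = lx + ly = 0.15 + 0.12 = 0.2700;  k·ωz = 0.2700·-1.4 = -0.3780
ω₁ (FL) = (vx − vy − k·ωz)/r = -0.3220/0.06 = -5.3667
ω₂ (FR) = (vx + vy + k·ωz)/r = -0.4780/0.06 = -7.9667
ω₃ (RL) = (vx + vy − k·ωz)/r = 0.2780/0.06 = 4.6333
ω₄ (RR) = (vx − vy + k·ωz)/r = -1.0780/0.06 = -17.9667

(-5.3667, -7.9667, 4.6333, -17.9667)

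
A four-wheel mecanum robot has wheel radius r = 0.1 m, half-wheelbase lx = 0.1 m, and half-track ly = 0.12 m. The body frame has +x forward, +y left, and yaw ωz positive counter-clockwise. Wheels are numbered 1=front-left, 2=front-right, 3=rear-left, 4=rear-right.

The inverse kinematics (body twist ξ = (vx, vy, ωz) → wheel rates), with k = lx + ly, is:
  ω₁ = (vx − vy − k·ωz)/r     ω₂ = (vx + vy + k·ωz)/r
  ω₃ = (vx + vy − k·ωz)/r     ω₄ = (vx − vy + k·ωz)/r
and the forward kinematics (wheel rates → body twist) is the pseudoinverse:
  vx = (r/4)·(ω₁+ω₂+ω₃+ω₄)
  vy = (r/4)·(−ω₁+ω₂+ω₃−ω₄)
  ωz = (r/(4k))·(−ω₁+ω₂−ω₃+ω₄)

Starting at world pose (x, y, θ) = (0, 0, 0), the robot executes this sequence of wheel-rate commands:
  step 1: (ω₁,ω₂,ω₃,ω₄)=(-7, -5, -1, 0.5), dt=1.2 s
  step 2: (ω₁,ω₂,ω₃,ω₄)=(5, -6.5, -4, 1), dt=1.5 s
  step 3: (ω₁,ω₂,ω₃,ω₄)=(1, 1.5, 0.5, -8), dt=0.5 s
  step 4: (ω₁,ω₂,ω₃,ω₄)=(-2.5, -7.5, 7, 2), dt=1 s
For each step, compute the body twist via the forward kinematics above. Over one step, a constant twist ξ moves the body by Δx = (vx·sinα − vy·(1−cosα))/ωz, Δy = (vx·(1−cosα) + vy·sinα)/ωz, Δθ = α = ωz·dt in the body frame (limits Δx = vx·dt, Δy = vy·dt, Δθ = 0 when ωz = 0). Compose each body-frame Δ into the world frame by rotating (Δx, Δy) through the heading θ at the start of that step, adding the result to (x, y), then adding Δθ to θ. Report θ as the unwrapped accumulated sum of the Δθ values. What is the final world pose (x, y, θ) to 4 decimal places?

step 1: ξ=(vx,vy,ωz)=(-0.3125, 0.0125, 0.3977), dt=1.2 → body Δ=(-0.3644, -0.0734, 0.4773) → world pose (-0.3644, -0.0734, 0.4773)
step 2: ξ=(vx,vy,ωz)=(-0.1125, -0.4125, -0.7386), dt=1.5 → body Δ=(-0.4454, -0.4154, -1.1080) → world pose (-0.5692, -0.6469, -0.6307)
step 3: ξ=(vx,vy,ωz)=(-0.1250, 0.2250, -0.9091), dt=0.5 → body Δ=(-0.0352, 0.1226, -0.4545) → world pose (-0.5254, -0.5271, -1.0852)
step 4: ξ=(vx,vy,ωz)=(-0.0250, 0.0000, -1.1364), dt=1.0 → body Δ=(-0.0200, 0.0127, -1.1364) → world pose (-0.5234, -0.5035, -2.2216)

(-0.5234, -0.5035, -2.2216)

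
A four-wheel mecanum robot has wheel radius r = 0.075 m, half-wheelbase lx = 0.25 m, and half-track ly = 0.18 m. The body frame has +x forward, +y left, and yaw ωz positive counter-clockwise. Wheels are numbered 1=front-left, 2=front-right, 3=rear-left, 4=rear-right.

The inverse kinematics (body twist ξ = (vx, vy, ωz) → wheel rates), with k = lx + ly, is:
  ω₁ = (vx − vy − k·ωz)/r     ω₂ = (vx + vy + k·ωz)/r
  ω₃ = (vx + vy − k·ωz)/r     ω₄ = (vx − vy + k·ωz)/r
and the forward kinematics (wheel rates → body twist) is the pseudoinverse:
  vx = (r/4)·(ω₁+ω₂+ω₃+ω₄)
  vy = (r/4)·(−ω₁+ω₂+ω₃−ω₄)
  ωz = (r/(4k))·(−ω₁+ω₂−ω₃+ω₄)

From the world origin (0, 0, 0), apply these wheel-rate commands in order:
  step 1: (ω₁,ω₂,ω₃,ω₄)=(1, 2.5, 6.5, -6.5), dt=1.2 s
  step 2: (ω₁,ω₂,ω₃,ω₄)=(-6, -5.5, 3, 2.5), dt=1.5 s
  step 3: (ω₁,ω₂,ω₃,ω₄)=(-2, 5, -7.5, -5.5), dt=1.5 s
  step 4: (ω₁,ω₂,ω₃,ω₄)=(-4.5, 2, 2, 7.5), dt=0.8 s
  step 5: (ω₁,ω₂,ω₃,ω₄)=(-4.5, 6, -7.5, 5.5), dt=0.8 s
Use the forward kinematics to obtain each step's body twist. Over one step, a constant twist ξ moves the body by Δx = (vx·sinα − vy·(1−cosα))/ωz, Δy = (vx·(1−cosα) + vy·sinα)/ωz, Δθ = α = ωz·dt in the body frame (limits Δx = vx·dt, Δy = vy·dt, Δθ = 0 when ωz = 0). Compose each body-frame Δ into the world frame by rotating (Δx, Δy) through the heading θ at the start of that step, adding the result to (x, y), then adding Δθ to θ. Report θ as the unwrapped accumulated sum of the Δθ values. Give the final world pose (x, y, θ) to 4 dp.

step 1: ξ=(vx,vy,ωz)=(0.0656, 0.2719, -0.5015), dt=1.2 → body Δ=(0.1693, 0.2839, -0.6017) → world pose (0.1693, 0.2839, -0.6017)
step 2: ξ=(vx,vy,ωz)=(-0.1125, 0.0187, 0.0000), dt=1.5 → body Δ=(-0.1687, 0.0281, 0.0000) → world pose (0.0461, 0.4026, -0.6017)
step 3: ξ=(vx,vy,ωz)=(-0.1875, 0.0938, 0.3924), dt=1.5 → body Δ=(-0.3055, 0.0522, 0.5887) → world pose (-0.1761, 0.6186, -0.0131)
step 4: ξ=(vx,vy,ωz)=(0.1313, 0.0187, 0.5233), dt=0.8 → body Δ=(0.0989, 0.0362, 0.4186) → world pose (-0.0768, 0.6536, 0.4055)
step 5: ξ=(vx,vy,ωz)=(-0.0094, -0.0469, 1.0247), dt=0.8 → body Δ=(0.0078, -0.0363, 0.8198) → world pose (-0.0553, 0.6232, 1.2253)

(-0.0553, 0.6232, 1.2253)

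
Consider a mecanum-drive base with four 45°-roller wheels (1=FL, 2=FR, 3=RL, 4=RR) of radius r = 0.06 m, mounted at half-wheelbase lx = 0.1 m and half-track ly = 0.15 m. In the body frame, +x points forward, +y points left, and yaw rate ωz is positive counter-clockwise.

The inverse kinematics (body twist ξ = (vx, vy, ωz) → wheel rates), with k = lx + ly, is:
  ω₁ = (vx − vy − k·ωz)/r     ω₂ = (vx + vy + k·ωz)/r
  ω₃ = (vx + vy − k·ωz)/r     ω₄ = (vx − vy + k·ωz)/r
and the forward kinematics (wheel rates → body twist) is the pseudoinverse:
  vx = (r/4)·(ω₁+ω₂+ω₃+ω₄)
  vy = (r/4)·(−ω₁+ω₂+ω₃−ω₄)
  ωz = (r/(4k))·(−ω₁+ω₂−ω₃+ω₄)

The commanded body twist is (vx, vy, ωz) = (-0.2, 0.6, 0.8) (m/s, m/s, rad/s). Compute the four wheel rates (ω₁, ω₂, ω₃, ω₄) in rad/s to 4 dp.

(-16.6667, 10.0000, 3.3333, -10.0000)

k = lx + ly = 0.1 + 0.15 = 0.2500;  k·ωz = 0.2500·0.8 = 0.2000
ω₁ (FL) = (vx − vy − k·ωz)/r = -1.0000/0.06 = -16.6667
ω₂ (FR) = (vx + vy + k·ωz)/r = 0.6000/0.06 = 10.0000
ω₃ (RL) = (vx + vy − k·ωz)/r = 0.2000/0.06 = 3.3333
ω₄ (RR) = (vx − vy + k·ωz)/r = -0.6000/0.06 = -10.0000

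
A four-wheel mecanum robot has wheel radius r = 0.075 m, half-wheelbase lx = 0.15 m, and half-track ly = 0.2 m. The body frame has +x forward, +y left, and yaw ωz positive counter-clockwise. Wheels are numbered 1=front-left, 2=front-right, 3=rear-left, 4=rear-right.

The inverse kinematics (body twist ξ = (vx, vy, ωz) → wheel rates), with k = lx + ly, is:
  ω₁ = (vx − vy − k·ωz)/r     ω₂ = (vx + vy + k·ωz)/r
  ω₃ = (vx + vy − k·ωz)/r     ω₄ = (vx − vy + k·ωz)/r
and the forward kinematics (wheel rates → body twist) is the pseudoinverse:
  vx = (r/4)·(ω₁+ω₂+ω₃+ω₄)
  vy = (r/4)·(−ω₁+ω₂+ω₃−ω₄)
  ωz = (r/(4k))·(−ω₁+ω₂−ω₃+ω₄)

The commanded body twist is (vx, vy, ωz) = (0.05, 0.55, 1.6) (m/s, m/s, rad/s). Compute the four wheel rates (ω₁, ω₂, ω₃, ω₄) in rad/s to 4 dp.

k = lx + ly = 0.15 + 0.2 = 0.3500;  k·ωz = 0.3500·1.6 = 0.5600
ω₁ (FL) = (vx − vy − k·ωz)/r = -1.0600/0.075 = -14.1333
ω₂ (FR) = (vx + vy + k·ωz)/r = 1.1600/0.075 = 15.4667
ω₃ (RL) = (vx + vy − k·ωz)/r = 0.0400/0.075 = 0.5333
ω₄ (RR) = (vx − vy + k·ωz)/r = 0.0600/0.075 = 0.8000

(-14.1333, 15.4667, 0.5333, 0.8000)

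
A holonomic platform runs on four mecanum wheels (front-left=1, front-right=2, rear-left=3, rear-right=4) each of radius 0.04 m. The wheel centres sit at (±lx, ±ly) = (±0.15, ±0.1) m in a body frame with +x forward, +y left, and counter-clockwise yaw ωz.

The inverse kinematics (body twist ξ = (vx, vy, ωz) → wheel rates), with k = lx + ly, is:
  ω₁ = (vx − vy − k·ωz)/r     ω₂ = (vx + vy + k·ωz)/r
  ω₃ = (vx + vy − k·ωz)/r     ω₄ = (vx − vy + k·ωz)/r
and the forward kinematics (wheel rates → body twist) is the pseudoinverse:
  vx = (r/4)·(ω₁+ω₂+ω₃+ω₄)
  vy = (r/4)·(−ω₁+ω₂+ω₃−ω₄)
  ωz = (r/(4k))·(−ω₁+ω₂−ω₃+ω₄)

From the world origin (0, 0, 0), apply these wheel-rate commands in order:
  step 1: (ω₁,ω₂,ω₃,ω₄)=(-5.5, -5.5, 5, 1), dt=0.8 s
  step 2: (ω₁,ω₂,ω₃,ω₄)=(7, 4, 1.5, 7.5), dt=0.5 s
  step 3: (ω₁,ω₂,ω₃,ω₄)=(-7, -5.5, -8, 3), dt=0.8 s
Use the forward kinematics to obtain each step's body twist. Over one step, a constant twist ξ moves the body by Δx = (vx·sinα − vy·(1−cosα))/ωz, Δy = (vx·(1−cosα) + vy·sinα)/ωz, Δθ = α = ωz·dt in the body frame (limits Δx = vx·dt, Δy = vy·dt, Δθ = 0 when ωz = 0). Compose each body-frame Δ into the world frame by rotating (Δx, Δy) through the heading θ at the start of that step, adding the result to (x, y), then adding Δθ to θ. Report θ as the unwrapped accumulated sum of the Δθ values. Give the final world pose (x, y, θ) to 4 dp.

step 1: ξ=(vx,vy,ωz)=(-0.0500, 0.0400, -0.1600), dt=0.8 → body Δ=(-0.0378, 0.0345, -0.1280) → world pose (-0.0378, 0.0345, -0.1280)
step 2: ξ=(vx,vy,ωz)=(0.2000, -0.0900, 0.1200), dt=0.5 → body Δ=(0.1013, -0.0420, 0.0600) → world pose (0.0573, -0.0201, -0.0680)
step 3: ξ=(vx,vy,ωz)=(-0.1750, -0.0950, 0.5000), dt=0.8 → body Δ=(-0.1213, -0.1016, 0.4000) → world pose (-0.0707, -0.1132, 0.3320)

(-0.0707, -0.1132, 0.3320)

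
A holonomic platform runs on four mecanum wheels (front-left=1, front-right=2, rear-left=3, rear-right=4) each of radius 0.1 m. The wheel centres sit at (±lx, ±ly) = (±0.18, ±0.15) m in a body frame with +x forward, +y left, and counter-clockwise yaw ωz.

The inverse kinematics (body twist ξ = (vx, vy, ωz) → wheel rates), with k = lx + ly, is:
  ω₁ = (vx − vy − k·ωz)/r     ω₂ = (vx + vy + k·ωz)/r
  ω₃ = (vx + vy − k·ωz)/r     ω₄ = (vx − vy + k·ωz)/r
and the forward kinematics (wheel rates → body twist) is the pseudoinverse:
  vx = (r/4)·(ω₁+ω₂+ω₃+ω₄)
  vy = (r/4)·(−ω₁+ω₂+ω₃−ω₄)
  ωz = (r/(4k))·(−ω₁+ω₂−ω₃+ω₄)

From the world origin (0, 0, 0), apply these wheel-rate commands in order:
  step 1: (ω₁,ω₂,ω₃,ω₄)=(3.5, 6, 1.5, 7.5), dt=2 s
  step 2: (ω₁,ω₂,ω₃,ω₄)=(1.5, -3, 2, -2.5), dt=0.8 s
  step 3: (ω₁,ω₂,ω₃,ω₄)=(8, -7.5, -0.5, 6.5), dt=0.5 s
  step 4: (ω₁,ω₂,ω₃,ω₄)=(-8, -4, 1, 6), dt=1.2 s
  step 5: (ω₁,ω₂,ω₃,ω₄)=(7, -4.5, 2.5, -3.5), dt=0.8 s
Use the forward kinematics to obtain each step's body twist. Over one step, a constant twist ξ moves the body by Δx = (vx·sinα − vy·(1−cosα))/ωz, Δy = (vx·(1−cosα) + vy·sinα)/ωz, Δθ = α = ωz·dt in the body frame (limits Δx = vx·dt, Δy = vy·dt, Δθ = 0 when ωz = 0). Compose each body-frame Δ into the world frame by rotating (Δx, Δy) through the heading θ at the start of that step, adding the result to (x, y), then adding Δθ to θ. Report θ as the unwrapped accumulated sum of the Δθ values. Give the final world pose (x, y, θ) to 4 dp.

(1.0012, -0.0242, 0.1780)

step 1: ξ=(vx,vy,ωz)=(0.4625, -0.0875, 0.6439), dt=2.0 → body Δ=(0.7876, 0.3873, 1.2879) → world pose (0.7876, 0.3873, 1.2879)
step 2: ξ=(vx,vy,ωz)=(-0.0500, 0.0000, -0.6818), dt=0.8 → body Δ=(-0.0380, 0.0106, -0.5455) → world pose (0.7668, 0.3537, 0.7424)
step 3: ξ=(vx,vy,ωz)=(0.1625, -0.5625, -0.6439), dt=0.5 → body Δ=(0.0350, -0.2894, -0.3220) → world pose (0.9882, 0.1641, 0.4205)
step 4: ξ=(vx,vy,ωz)=(-0.1250, -0.0250, 0.6818), dt=1.2 → body Δ=(-0.1222, -0.0848, 0.8182) → world pose (0.9112, 0.0368, 1.2386)
step 5: ξ=(vx,vy,ωz)=(0.0375, -0.1375, -1.3258), dt=0.8 → body Δ=(-0.0284, -0.1050, -1.0606) → world pose (1.0012, -0.0242, 0.1780)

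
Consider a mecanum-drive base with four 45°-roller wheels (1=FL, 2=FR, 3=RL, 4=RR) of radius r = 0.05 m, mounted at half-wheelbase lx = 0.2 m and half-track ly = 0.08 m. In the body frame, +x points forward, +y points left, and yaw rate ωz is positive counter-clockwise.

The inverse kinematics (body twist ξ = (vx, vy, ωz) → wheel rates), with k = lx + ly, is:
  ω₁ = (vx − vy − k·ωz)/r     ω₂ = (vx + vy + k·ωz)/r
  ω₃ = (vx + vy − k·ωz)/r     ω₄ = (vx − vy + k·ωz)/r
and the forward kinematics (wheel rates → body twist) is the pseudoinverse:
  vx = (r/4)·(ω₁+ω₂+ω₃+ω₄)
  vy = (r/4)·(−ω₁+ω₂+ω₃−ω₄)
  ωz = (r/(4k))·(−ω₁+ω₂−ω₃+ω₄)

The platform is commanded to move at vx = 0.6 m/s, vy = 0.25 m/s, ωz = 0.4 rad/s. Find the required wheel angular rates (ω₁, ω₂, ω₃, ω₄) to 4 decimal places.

(4.7600, 19.2400, 14.7600, 9.2400)

k = lx + ly = 0.2 + 0.08 = 0.2800;  k·ωz = 0.2800·0.4 = 0.1120
ω₁ (FL) = (vx − vy − k·ωz)/r = 0.2380/0.05 = 4.7600
ω₂ (FR) = (vx + vy + k·ωz)/r = 0.9620/0.05 = 19.2400
ω₃ (RL) = (vx + vy − k·ωz)/r = 0.7380/0.05 = 14.7600
ω₄ (RR) = (vx − vy + k·ωz)/r = 0.4620/0.05 = 9.2400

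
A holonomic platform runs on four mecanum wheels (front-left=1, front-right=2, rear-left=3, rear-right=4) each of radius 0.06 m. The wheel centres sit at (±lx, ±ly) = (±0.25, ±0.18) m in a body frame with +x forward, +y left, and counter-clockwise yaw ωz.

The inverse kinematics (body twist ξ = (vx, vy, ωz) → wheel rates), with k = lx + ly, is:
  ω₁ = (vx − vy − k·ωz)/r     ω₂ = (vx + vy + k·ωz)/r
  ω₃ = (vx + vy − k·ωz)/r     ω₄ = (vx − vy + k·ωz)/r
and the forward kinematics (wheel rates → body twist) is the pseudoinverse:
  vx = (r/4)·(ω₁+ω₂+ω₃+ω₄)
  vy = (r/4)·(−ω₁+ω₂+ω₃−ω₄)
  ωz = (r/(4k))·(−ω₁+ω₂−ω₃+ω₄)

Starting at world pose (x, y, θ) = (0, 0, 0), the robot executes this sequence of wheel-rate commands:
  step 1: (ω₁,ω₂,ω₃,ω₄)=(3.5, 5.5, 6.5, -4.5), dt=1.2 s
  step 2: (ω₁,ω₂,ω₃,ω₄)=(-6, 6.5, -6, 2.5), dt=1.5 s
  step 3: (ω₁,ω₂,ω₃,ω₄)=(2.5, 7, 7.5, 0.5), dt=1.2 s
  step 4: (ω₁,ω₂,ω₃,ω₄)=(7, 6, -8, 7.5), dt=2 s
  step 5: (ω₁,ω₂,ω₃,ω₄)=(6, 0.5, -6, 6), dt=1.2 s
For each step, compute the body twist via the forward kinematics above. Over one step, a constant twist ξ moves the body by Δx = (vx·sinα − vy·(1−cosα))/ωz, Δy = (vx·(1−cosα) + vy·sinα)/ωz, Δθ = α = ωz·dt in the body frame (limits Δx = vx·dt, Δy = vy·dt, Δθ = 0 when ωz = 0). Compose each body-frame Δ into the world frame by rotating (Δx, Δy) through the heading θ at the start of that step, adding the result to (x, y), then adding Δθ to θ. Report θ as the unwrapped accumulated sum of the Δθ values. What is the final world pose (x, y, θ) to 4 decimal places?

step 1: ξ=(vx,vy,ωz)=(0.1650, 0.1950, -0.3140), dt=1.2 → body Δ=(0.2369, 0.1916, -0.3767) → world pose (0.2369, 0.1916, -0.3767)
step 2: ξ=(vx,vy,ωz)=(-0.0450, 0.0600, 0.7326), dt=1.5 → body Δ=(-0.0994, 0.0394, 1.0988) → world pose (0.1590, 0.2649, 0.7221)
step 3: ξ=(vx,vy,ωz)=(0.2625, 0.1725, -0.0872), dt=1.2 → body Δ=(0.3252, 0.1902, -0.1047) → world pose (0.2774, 0.6226, 0.6174)
step 4: ξ=(vx,vy,ωz)=(0.1875, -0.2475, 0.5058), dt=2.0 → body Δ=(0.5440, -0.2407, 1.0116) → world pose (0.8603, 0.7412, 1.6291)
step 5: ξ=(vx,vy,ωz)=(0.0975, -0.2625, 0.2267), dt=1.2 → body Δ=(0.1582, -0.2953, 0.2721) → world pose (1.1459, 0.9163, 1.9012)

(1.1459, 0.9163, 1.9012)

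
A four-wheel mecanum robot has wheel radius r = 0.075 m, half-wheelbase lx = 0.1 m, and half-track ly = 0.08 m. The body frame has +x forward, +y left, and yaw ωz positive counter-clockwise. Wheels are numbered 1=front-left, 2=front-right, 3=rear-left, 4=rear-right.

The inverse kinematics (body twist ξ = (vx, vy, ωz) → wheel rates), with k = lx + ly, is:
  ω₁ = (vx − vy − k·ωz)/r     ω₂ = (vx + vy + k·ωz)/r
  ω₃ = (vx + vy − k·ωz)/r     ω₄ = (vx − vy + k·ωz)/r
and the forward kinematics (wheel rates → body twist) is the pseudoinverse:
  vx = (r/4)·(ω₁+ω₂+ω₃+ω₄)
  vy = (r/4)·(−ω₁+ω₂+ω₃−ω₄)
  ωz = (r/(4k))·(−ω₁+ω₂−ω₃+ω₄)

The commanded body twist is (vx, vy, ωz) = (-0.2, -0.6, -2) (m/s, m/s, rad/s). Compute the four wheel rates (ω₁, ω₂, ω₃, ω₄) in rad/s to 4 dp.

(10.1333, -15.4667, -5.8667, 0.5333)

k = lx + ly = 0.1 + 0.08 = 0.1800;  k·ωz = 0.1800·-2 = -0.3600
ω₁ (FL) = (vx − vy − k·ωz)/r = 0.7600/0.075 = 10.1333
ω₂ (FR) = (vx + vy + k·ωz)/r = -1.1600/0.075 = -15.4667
ω₃ (RL) = (vx + vy − k·ωz)/r = -0.4400/0.075 = -5.8667
ω₄ (RR) = (vx − vy + k·ωz)/r = 0.0400/0.075 = 0.5333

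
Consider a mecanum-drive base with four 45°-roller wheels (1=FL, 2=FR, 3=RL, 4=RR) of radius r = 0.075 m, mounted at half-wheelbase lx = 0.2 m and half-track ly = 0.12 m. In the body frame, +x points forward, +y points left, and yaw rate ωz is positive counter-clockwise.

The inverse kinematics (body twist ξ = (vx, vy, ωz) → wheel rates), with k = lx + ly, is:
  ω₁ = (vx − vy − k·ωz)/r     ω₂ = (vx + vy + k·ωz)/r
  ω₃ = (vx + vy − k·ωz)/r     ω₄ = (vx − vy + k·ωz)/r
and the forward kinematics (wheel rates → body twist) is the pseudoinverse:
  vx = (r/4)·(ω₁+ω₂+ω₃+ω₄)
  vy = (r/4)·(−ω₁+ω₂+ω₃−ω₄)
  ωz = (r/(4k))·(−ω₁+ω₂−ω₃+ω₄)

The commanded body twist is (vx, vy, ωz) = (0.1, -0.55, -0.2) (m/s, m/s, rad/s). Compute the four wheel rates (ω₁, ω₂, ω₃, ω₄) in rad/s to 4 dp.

k = lx + ly = 0.2 + 0.12 = 0.3200;  k·ωz = 0.3200·-0.2 = -0.0640
ω₁ (FL) = (vx − vy − k·ωz)/r = 0.7140/0.075 = 9.5200
ω₂ (FR) = (vx + vy + k·ωz)/r = -0.5140/0.075 = -6.8533
ω₃ (RL) = (vx + vy − k·ωz)/r = -0.3860/0.075 = -5.1467
ω₄ (RR) = (vx − vy + k·ωz)/r = 0.5860/0.075 = 7.8133

(9.5200, -6.8533, -5.1467, 7.8133)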